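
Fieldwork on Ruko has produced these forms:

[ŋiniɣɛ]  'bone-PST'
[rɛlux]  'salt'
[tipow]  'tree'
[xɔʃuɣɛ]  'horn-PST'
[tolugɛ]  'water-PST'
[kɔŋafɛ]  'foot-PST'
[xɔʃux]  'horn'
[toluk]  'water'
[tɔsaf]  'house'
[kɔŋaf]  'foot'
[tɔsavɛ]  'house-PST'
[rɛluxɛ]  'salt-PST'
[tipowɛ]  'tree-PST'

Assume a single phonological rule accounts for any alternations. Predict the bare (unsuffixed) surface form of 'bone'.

[ŋinix]

The root 'horn' surfaces as [xɔʃuɣɛ] and [xɔʃux], with a stem-final [ɣ] ~ [x] alternation.
Compare 'salt', with invariant [x] in [rɛluxɛ] and [rɛlux]: an analysis with underlying /x/ and a rule producing [ɣ] before the PST suffix would wrongly predict alternation here too.
So /ɣ/ is underlying, and a rule of word-final obstruent devoicing — voiced obstruents become voiceless word-finally — gives [x].
From [ŋiniɣɛ] the stem 'bone' is /ŋiniɣ/; word-finally this yields [ŋinix].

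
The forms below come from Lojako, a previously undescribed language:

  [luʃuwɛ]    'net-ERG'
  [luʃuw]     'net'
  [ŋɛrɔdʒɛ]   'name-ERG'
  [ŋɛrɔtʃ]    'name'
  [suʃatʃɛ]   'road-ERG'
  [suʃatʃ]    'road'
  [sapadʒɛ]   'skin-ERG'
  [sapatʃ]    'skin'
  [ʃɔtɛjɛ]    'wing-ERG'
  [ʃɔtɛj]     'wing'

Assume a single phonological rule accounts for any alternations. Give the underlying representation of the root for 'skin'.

'skin' shows [dʒ] ~ [tʃ] at the end of the stem ([sapadʒɛ] vs [sapatʃ]).
If /tʃ/ were underlying and a rule turned it into [dʒ] before the ERG suffix, 'road' would also alternate; but it has [tʃ] in both [suʃatʃɛ] and [suʃatʃ].
The alternation reflects word-final obstruent devoicing: voiced obstruents become voiceless word-finally. /dʒ/ is underlying.
Hence 'skin' is /sapadʒ/ underlyingly.

/sapadʒ/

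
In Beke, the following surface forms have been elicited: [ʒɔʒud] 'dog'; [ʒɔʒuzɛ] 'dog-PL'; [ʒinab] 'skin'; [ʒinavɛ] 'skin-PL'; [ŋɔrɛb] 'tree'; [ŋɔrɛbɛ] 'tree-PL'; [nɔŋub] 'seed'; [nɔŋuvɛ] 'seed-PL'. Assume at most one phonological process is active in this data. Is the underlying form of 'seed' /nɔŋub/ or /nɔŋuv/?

/nɔŋuv/

The root 'seed' surfaces as [nɔŋub] and [nɔŋuvɛ], with a stem-final [b] ~ [v] alternation.
If /b/ were underlying and a rule turned it into [v] before the PL suffix, 'tree' would also alternate; but it has [b] in both [ŋɔrɛb] and [ŋɔrɛbɛ].
Therefore /v/ is basic and [b] is derived by word-final hardening (voiced fricatives become stops word-finally).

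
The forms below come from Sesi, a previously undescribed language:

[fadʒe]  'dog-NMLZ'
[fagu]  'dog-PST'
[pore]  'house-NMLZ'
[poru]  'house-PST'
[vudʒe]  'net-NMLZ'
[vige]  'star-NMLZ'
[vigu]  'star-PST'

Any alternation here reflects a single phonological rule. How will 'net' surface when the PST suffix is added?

In [fadʒe] and [fagu] the final segment of 'dog' alternates: [dʒ] ~ [g].
Compare 'star', with invariant [g] in [vige] and [vigu]: an analysis with underlying /g/ and a rule producing [dʒ] before the NMLZ suffix would wrongly predict alternation here too.
The underlying segment must be /dʒ/; palato-alveolar /dʒ/ becomes [g] when no front vowel follows, yielding [g] there.
The one attested form of 'net', [vudʒe], shows underlying /vudʒ/. Applying the same rule when no front vowel follows gives [vugu].

[vugu]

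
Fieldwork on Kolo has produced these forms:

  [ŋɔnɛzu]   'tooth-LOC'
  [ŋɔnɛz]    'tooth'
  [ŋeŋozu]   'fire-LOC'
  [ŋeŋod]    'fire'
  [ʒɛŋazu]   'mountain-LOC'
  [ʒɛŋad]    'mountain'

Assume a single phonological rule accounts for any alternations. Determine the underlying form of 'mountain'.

The root 'mountain' surfaces as [ʒɛŋazu] and [ʒɛŋad], with a stem-final [z] ~ [d] alternation.
If /z/ were underlying and a rule turned it into [d] in isolation, 'tooth' would also alternate; but it has [z] in both [ŋɔnɛzu] and [ŋɔnɛz].
So /d/ is underlying, and a rule of intervocalic spirantization — voiced stops become fricatives between vowels — gives [z].

/ʒɛŋad/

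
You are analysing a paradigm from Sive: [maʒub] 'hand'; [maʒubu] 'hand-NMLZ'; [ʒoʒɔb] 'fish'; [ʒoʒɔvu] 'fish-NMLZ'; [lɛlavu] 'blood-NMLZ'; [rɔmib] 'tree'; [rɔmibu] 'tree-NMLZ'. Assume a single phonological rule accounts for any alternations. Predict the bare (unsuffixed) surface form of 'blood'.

[lɛlab]

The stem for 'fish' ends in [b] in [ʒoʒɔb] but [v] in [ʒoʒɔvu].
But 'hand' keeps [b] in both environments ([maʒub], [maʒubu]), so there is no rule changing /b/ to [v] before the NMLZ suffix.
The underlying segment must be /v/; voiced fricatives become stops word-finally, yielding [b] there.
The one attested form of 'blood', [lɛlavu], shows underlying /lɛlav/. Applying the same rule word-finally gives [lɛlab].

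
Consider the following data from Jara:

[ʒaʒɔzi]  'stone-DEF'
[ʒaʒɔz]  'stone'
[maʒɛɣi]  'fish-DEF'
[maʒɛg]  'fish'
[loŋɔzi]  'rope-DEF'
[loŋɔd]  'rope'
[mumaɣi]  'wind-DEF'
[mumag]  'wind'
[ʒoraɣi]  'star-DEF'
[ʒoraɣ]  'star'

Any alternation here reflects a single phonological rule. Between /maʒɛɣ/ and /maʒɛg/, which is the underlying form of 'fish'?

/maʒɛg/

The stem for 'fish' ends in [ɣ] in [maʒɛɣi] but [g] in [maʒɛg].
If /ɣ/ were underlying and a rule turned it into [g] in isolation, 'star' would also alternate; but it has [ɣ] in both [ʒoraɣi] and [ʒoraɣ].
So /g/ is underlying, and a rule of intervocalic spirantization — voiced stops become fricatives between vowels — gives [ɣ].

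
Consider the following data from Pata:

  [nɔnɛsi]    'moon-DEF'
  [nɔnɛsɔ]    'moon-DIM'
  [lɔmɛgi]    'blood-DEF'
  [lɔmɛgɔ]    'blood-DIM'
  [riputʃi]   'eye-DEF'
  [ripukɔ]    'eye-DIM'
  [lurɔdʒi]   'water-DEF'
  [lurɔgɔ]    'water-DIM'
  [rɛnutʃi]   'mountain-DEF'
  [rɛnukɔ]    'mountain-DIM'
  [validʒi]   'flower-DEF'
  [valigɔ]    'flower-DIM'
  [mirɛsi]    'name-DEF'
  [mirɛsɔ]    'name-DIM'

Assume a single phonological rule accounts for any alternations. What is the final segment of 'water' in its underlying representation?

'water' shows [dʒ] ~ [g] at the end of the stem ([lurɔdʒi] vs [lurɔgɔ]).
But 'blood' keeps [g] in both environments ([lɔmɛgi], [lɔmɛgɔ]), so there is no rule changing /g/ to [dʒ] before the DEF suffix.
Therefore /dʒ/ is basic and [g] is derived by depalatalization (palato-alveolar /tʃ/ and /dʒ/ become [k] and [g] when no front vowel follows).

/dʒ/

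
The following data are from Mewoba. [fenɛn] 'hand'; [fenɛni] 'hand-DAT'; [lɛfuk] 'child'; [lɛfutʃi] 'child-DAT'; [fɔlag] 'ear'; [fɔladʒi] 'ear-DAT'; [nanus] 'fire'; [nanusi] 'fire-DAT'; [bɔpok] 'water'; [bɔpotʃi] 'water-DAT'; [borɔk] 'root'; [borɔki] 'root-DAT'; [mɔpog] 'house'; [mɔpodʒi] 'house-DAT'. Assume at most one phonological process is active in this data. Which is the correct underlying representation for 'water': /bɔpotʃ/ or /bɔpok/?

/bɔpotʃ/

The root 'water' surfaces as [bɔpok] and [bɔpotʃi], with a stem-final [k] ~ [tʃ] alternation.
Compare 'root', with invariant [k] in [borɔk] and [borɔki]: an analysis with underlying /k/ and a rule producing [tʃ] before the DAT suffix would wrongly predict alternation here too.
The alternation reflects depalatalization: palato-alveolar /tʃ/ and /dʒ/ become [k] and [g] when no front vowel follows. /tʃ/ is underlying.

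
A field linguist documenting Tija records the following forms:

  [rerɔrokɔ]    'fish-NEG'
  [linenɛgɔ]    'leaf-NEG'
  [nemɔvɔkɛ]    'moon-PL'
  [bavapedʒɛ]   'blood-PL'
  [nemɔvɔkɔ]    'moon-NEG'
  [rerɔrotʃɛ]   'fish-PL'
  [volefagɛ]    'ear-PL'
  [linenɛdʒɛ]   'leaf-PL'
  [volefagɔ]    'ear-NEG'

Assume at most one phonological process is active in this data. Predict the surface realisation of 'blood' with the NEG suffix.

In [linenɛdʒɛ] and [linenɛgɔ] the final segment of 'leaf' alternates: [dʒ] ~ [g].
But 'ear' keeps [g] in both environments ([volefagɛ], [volefagɔ]), so there is no rule changing /g/ to [dʒ] before the PL suffix.
So /dʒ/ is underlying, and a rule of depalatalization — palato-alveolar /tʃ/ and /dʒ/ become [k] and [g] when no front vowel follows — gives [g].
The one attested form of 'blood', [bavapedʒɛ], shows underlying /bavapedʒ/. Applying the same rule when no front vowel follows gives [bavapegɔ].

[bavapegɔ]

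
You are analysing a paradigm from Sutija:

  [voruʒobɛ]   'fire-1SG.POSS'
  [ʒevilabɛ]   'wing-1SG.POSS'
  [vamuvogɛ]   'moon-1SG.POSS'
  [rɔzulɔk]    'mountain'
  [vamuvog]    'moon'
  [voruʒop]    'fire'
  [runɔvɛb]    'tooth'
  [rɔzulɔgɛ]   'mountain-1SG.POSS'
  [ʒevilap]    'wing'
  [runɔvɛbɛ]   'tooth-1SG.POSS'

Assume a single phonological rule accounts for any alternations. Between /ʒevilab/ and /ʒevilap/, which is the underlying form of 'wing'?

/ʒevilap/

The root 'wing' surfaces as [ʒevilap] and [ʒevilabɛ], with a stem-final [p] ~ [b] alternation.
But 'tooth' keeps [b] in both environments ([runɔvɛb], [runɔvɛbɛ]), so there is no rule changing /b/ to [p] in isolation.
So /p/ is underlying, and a rule of intervocalic voicing — voiceless stops become voiced between vowels — gives [b].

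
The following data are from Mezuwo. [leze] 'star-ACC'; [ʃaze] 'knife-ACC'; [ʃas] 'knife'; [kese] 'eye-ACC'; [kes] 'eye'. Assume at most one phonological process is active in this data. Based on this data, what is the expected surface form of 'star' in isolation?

In [ʃaze] and [ʃas] the final segment of 'knife' alternates: [z] ~ [s].
The stem 'eye' ([kese], [kes]) shows [s] unchanged in both environments, so [s] cannot be basic with [z] derived before the ACC suffix.
The underlying segment must be /z/; voiced obstruents become voiceless word-finally, yielding [s] there.
The one attested form of 'star', [leze], shows underlying /lez/. Applying the same rule word-finally gives [les].

[les]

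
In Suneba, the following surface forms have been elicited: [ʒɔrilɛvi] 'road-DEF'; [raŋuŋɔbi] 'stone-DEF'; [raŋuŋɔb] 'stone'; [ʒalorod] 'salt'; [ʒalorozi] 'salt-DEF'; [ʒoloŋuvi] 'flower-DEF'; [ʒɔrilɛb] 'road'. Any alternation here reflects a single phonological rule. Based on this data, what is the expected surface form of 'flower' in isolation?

The root 'road' surfaces as [ʒɔrilɛvi] and [ʒɔrilɛb], with a stem-final [v] ~ [b] alternation.
If /b/ were underlying and a rule turned it into [v] before the DEF suffix, 'stone' would also alternate; but it has [b] in both [raŋuŋɔbi] and [raŋuŋɔb].
So /v/ is underlying, and a rule of word-final hardening — voiced fricatives become stops word-finally — gives [b].
From [ʒoloŋuvi] the stem 'flower' is /ʒoloŋuv/; word-finally this yields [ʒoloŋub].

[ʒoloŋub]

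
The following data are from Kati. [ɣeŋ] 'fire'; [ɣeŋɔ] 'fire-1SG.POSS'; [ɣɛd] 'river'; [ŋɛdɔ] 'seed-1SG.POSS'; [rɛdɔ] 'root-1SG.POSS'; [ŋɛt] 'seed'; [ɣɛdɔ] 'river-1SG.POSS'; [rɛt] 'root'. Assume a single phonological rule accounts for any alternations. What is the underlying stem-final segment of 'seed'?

The root 'seed' surfaces as [ŋɛdɔ] and [ŋɛt], with a stem-final [d] ~ [t] alternation.
The stem 'river' ([ɣɛdɔ], [ɣɛd]) shows [d] unchanged in both environments, so [d] cannot be basic with [t] derived in isolation.
The underlying segment must be /t/; voiceless stops become voiced between vowels, yielding [d] there.

/t/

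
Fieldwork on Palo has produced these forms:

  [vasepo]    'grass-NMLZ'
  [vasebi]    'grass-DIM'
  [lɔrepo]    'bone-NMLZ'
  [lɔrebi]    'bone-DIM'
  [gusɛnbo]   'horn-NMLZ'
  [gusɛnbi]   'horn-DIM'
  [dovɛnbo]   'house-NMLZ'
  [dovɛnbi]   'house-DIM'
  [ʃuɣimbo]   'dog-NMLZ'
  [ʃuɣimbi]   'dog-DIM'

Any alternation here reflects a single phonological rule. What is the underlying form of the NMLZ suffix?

The NMLZ morpheme has two allomorphs, [-bo] and [-po].
The DIM suffix, which begins with [b], is invariant after every stem; so [b] is not altered by any rule here.
The NMLZ suffix is therefore /-po/ underlyingly, with post-nasal voicing: voiceless stops become voiced after a nasal.

/-po/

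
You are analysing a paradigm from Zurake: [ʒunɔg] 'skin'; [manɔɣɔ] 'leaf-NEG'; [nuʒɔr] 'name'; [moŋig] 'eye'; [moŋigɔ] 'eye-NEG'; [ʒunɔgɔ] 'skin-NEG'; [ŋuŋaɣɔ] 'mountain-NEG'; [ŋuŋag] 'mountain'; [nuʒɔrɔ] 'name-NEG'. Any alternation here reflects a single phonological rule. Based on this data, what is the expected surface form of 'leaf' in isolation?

[manɔg]

'mountain' shows [g] ~ [ɣ] at the end of the stem ([ŋuŋag] vs [ŋuŋaɣɔ]).
But 'eye' keeps [g] in both environments ([moŋig], [moŋigɔ]), so there is no rule changing /g/ to [ɣ] before the NEG suffix.
So /ɣ/ is underlying, and a rule of word-final hardening — voiced fricatives become stops word-finally — gives [g].
The one attested form of 'leaf', [manɔɣɔ], shows underlying /manɔɣ/. Applying the same rule word-finally gives [manɔg].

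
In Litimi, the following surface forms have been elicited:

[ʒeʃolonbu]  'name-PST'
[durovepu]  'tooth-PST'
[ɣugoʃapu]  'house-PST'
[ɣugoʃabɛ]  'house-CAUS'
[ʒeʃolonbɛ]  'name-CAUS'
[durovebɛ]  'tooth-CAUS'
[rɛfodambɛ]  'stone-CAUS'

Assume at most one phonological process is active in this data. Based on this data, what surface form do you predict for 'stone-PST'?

[rɛfodambu]

The PST suffix surfaces as [-bu] and [-pu], depending on the final segment of the stem.
By contrast the CAUS suffix keeps its initial [b] throughout — that segment must be underlying.
So the underlying form is /-pu/, and voiceless stops become voiced after a nasal.
After 'stone', which ends in a nasal, the suffix surfaces as [-bu], giving [rɛfodambu].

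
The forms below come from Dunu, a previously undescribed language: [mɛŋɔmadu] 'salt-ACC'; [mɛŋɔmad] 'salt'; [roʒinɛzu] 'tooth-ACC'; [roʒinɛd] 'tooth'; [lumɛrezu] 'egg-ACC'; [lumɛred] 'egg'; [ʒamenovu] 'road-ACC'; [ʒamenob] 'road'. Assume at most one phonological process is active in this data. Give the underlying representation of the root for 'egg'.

/lumɛrez/

In [lumɛrezu] and [lumɛred] the final segment of 'egg' alternates: [z] ~ [d].
The stem 'salt' ([mɛŋɔmadu], [mɛŋɔmad]) shows [d] unchanged in both environments, so [d] cannot be basic with [z] derived before the ACC suffix.
So /z/ is underlying, and a rule of word-final hardening — voiced fricatives become stops word-finally — gives [d].
The underlying form of 'egg' is therefore /lumɛrez/.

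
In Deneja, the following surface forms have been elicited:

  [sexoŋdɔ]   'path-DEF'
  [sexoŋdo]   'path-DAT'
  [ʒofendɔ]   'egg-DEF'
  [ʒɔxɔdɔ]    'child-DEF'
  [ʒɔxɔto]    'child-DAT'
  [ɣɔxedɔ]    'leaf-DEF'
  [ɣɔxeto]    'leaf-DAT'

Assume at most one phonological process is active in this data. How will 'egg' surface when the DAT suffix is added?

[ʒofendo]

The DAT suffix surfaces as [-do] and [-to], depending on the final segment of the stem.
The DEF suffix, which begins with [d], is invariant after every stem; so [d] is not altered by any rule here.
The DAT suffix is therefore /-to/ underlyingly, with post-nasal voicing: voiceless stops become voiced after a nasal.
After 'egg', which ends in a nasal, the suffix surfaces as [-do], giving [ʒofendo].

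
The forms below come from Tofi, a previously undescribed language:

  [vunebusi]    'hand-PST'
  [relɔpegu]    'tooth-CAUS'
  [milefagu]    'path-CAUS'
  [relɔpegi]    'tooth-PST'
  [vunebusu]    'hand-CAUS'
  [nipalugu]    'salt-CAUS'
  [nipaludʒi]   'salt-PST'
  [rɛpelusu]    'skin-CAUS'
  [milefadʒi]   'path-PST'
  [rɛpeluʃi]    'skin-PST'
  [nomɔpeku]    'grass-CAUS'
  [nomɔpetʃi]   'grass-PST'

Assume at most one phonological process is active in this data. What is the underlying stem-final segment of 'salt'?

The root 'salt' surfaces as [nipalugu] and [nipaludʒi], with a stem-final [g] ~ [dʒ] alternation.
But 'tooth' keeps [g] in both environments ([relɔpegu], [relɔpegi]), so there is no rule changing /g/ to [dʒ] before the PST suffix.
So /dʒ/ is underlying, and a rule of depalatalization — palato-alveolar /tʃ/, /dʒ/ and /ʃ/ become [k], [g] and [s] when no front vowel follows — gives [g].

/dʒ/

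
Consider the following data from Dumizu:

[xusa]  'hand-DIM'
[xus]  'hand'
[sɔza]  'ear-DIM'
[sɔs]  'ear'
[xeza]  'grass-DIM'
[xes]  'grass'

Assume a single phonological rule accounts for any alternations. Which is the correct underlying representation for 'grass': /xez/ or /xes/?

/xez/

In [xeza] and [xes] the final segment of 'grass' alternates: [z] ~ [s].
The stem 'hand' ([xusa], [xus]) shows [s] unchanged in both environments, so [s] cannot be basic with [z] derived before the DIM suffix.
The underlying segment must be /z/; voiced obstruents become voiceless word-finally, yielding [s] there.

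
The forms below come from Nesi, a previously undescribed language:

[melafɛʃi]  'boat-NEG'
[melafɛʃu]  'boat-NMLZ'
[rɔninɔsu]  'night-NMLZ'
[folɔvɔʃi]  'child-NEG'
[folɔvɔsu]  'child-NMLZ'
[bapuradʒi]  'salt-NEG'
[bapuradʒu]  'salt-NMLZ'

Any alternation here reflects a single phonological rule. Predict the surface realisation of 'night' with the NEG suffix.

[rɔninɔʃi]

The stem for 'child' ends in [ʃ] in [folɔvɔʃi] but [s] in [folɔvɔsu].
If /ʃ/ were underlying and a rule turned it into [s] before the NMLZ suffix, 'boat' would also alternate; but it has [ʃ] in both [melafɛʃi] and [melafɛʃu].
So /s/ is underlying, and a rule of palatalization before a front vowel — /s/ becomes palato-alveolar [ʃ] before a front vowel — gives [ʃ].
The one attested form of 'night', [rɔninɔsu], shows underlying /rɔninɔs/. Applying the same rule before a front vowel gives [rɔninɔʃi].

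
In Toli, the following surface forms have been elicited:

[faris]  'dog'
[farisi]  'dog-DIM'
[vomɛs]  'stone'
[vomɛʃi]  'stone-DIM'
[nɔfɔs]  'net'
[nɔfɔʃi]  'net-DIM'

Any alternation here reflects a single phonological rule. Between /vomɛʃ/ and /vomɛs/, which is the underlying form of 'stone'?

The stem for 'stone' ends in [s] in [vomɛs] but [ʃ] in [vomɛʃi].
If /s/ were underlying and a rule turned it into [ʃ] before the DIM suffix, 'dog' would also alternate; but it has [s] in both [faris] and [farisi].
The alternation reflects depalatalization: palato-alveolar /ʃ/ becomes [s] when no front vowel follows. /ʃ/ is underlying.

/vomɛʃ/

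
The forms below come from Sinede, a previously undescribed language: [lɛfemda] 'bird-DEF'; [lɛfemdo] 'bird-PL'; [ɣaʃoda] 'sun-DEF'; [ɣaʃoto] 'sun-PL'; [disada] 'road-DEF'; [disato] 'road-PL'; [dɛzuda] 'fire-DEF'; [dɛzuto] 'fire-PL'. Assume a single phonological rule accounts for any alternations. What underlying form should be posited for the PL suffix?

/-to/

The PL morpheme has two allomorphs, [-do] and [-to].
The DEF suffix, which begins with [d], is invariant after every stem; so [d] is not altered by any rule here.
So the underlying form is /-to/, and voiceless stops become voiced after a nasal.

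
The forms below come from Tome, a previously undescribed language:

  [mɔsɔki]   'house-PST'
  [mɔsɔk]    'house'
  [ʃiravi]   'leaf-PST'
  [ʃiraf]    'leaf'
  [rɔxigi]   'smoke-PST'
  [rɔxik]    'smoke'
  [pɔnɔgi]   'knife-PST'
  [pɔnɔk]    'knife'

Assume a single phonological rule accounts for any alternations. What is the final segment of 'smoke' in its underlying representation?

/g/

The root 'smoke' surfaces as [rɔxigi] and [rɔxik], with a stem-final [g] ~ [k] alternation.
The stem 'house' ([mɔsɔki], [mɔsɔk]) shows [k] unchanged in both environments, so [k] cannot be basic with [g] derived before the PST suffix.
So /g/ is underlying, and a rule of word-final obstruent devoicing — voiced obstruents become voiceless word-finally — gives [k].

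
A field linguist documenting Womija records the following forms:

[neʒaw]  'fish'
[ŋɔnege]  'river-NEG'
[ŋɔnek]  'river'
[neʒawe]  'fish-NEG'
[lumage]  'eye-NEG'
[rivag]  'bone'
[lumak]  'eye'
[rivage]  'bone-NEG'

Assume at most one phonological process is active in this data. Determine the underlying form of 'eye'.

/lumak/

The root 'eye' surfaces as [lumage] and [lumak], with a stem-final [g] ~ [k] alternation.
Compare 'bone', with invariant [g] in [rivage] and [rivag]: an analysis with underlying /g/ and a rule producing [k] in isolation would wrongly predict alternation here too.
The underlying segment must be /k/; voiceless stops become voiced between vowels, yielding [g] there.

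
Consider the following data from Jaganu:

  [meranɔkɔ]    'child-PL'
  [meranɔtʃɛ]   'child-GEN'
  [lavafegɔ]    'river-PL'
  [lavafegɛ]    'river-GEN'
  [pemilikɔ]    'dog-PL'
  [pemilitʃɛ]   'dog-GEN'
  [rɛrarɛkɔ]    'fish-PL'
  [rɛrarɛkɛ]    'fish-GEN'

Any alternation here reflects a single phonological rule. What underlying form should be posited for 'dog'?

/pemilitʃ/

The root 'dog' surfaces as [pemilikɔ] and [pemilitʃɛ], with a stem-final [k] ~ [tʃ] alternation.
The stem 'fish' ([rɛrarɛkɔ], [rɛrarɛkɛ]) shows [k] unchanged in both environments, so [k] cannot be basic with [tʃ] derived before the GEN suffix.
The alternation reflects depalatalization: palato-alveolar /tʃ/ becomes [k] when no front vowel follows. /tʃ/ is underlying.
So 'dog' = /pemilitʃ/.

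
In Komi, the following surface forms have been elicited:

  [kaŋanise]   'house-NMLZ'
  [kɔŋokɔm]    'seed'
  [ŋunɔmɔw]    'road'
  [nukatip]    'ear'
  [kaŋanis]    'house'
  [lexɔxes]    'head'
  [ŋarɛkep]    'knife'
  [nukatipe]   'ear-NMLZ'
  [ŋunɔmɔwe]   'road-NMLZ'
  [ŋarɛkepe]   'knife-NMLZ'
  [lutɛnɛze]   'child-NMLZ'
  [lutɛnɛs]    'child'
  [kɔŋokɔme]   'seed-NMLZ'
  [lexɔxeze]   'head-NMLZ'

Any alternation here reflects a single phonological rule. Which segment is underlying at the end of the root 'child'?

/z/

The root 'child' surfaces as [lutɛnɛze] and [lutɛnɛs], with a stem-final [z] ~ [s] alternation.
If /s/ were underlying and a rule turned it into [z] before the NMLZ suffix, 'house' would also alternate; but it has [s] in both [kaŋanise] and [kaŋanis].
The underlying segment must be /z/; voiced obstruents become voiceless word-finally, yielding [s] there.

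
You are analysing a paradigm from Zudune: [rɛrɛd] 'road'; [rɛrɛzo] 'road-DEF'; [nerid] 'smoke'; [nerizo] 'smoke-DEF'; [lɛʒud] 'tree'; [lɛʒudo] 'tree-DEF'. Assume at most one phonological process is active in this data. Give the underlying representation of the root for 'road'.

/rɛrɛz/

The root 'road' surfaces as [rɛrɛd] and [rɛrɛzo], with a stem-final [d] ~ [z] alternation.
If /d/ were underlying and a rule turned it into [z] before the DEF suffix, 'tree' would also alternate; but it has [d] in both [lɛʒud] and [lɛʒudo].
Therefore /z/ is basic and [d] is derived by word-final hardening (voiced fricatives become stops word-finally).
Hence 'road' is /rɛrɛz/ underlyingly.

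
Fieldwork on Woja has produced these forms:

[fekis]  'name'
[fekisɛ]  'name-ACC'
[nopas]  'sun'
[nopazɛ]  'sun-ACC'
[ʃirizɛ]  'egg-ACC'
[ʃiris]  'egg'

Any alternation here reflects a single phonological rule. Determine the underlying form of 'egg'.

'egg' shows [z] ~ [s] at the end of the stem ([ʃirizɛ] vs [ʃiris]).
But 'name' keeps [s] in both environments ([fekisɛ], [fekis]), so there is no rule changing /s/ to [z] before the ACC suffix.
The alternation reflects word-final obstruent devoicing: voiced obstruents become voiceless word-finally. /z/ is underlying.
The underlying form of 'egg' is therefore /ʃiriz/.

/ʃiriz/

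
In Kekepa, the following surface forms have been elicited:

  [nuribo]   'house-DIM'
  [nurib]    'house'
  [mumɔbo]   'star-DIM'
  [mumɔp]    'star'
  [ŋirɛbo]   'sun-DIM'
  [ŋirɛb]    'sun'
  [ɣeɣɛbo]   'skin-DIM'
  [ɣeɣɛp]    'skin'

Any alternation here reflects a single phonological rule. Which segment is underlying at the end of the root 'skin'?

/p/

In [ɣeɣɛbo] and [ɣeɣɛp] the final segment of 'skin' alternates: [b] ~ [p].
Compare 'house', with invariant [b] in [nuribo] and [nurib]: an analysis with underlying /b/ and a rule producing [p] in isolation would wrongly predict alternation here too.
So /p/ is underlying, and a rule of intervocalic voicing — voiceless stops become voiced between vowels — gives [b].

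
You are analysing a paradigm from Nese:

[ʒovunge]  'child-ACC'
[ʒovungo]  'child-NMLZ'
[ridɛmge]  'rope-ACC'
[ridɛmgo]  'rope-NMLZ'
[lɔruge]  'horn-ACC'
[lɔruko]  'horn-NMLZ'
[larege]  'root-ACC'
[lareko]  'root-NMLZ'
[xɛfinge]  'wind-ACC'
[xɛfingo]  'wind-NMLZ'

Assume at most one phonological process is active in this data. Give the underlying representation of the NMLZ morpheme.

The NMLZ morpheme has two allomorphs, [-go] and [-ko].
The ACC suffix, which begins with [g], is invariant after every stem; so [g] is not altered by any rule here.
So the underlying form is /-ko/, and voiceless stops become voiced after a nasal.

/-ko/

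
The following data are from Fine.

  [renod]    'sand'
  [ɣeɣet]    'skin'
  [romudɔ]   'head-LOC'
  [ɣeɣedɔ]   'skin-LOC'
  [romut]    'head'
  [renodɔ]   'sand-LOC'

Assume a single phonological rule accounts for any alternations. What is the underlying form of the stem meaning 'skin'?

The stem for 'skin' ends in [d] in [ɣeɣedɔ] but [t] in [ɣeɣet].
The stem 'sand' ([renodɔ], [renod]) shows [d] unchanged in both environments, so [d] cannot be basic with [t] derived in isolation.
Therefore /t/ is basic and [d] is derived by intervocalic voicing (voiceless stops become voiced between vowels).
The underlying form of 'skin' is therefore /ɣeɣet/.

/ɣeɣet/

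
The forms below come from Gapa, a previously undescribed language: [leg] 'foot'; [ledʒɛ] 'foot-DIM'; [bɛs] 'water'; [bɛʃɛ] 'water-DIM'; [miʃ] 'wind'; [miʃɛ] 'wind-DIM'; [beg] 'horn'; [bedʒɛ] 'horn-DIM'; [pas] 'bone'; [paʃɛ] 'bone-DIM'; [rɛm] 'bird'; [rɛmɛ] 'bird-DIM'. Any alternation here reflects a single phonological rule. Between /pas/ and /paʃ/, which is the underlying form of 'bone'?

'bone' shows [s] ~ [ʃ] at the end of the stem ([pas] vs [paʃɛ]).
If /ʃ/ were underlying and a rule turned it into [s] in isolation, 'wind' would also alternate; but it has [ʃ] in both [miʃ] and [miʃɛ].
So /s/ is underlying, and a rule of palatalization before a front vowel — /g/ and /s/ become palato-alveolar [dʒ] and [ʃ] before a front vowel — gives [ʃ].

/pas/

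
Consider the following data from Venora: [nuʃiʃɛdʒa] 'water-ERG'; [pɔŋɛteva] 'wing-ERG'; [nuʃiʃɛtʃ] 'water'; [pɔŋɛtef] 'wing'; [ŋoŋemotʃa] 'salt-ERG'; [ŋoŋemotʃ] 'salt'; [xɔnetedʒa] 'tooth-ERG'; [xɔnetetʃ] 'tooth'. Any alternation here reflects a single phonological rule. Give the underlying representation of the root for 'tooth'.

In [xɔnetetʃ] and [xɔnetedʒa] the final segment of 'tooth' alternates: [tʃ] ~ [dʒ].
If /tʃ/ were underlying and a rule turned it into [dʒ] before the ERG suffix, 'salt' would also alternate; but it has [tʃ] in both [ŋoŋemotʃ] and [ŋoŋemotʃa].
The underlying segment must be /dʒ/; voiced obstruents become voiceless word-finally, yielding [tʃ] there.

/xɔnetedʒ/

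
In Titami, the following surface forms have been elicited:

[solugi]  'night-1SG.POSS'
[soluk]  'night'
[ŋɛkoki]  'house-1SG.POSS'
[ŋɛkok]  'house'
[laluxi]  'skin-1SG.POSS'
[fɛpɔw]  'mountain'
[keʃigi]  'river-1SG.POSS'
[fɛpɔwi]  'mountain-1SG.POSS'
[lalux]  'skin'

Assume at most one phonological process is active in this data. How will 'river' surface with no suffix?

In [soluk] and [solugi] the final segment of 'night' alternates: [k] ~ [g].
But 'house' keeps [k] in both environments ([ŋɛkok], [ŋɛkoki]), so there is no rule changing /k/ to [g] before the 1SG.POSS suffix.
Therefore /g/ is basic and [k] is derived by word-final obstruent devoicing (voiced obstruents become voiceless word-finally).
The one attested form of 'river', [keʃigi], shows underlying /keʃig/. Applying the same rule word-finally gives [keʃik].

[keʃik]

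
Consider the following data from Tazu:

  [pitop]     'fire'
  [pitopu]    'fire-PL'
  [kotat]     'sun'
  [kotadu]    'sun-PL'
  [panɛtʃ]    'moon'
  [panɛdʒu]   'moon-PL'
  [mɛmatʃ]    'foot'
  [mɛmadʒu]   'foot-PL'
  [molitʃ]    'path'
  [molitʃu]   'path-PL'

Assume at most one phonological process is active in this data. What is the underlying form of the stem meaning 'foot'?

/mɛmadʒ/

'foot' shows [tʃ] ~ [dʒ] at the end of the stem ([mɛmatʃ] vs [mɛmadʒu]).
The stem 'path' ([molitʃ], [molitʃu]) shows [tʃ] unchanged in both environments, so [tʃ] cannot be basic with [dʒ] derived before the PL suffix.
The alternation reflects word-final obstruent devoicing: voiced obstruents become voiceless word-finally. /dʒ/ is underlying.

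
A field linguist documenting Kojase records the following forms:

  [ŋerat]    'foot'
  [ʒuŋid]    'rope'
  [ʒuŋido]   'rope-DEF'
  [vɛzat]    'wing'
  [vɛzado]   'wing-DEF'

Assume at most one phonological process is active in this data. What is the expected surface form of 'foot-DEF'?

[ŋerado]

'wing' shows [t] ~ [d] at the end of the stem ([vɛzat] vs [vɛzado]).
If /d/ were underlying and a rule turned it into [t] in isolation, 'rope' would also alternate; but it has [d] in both [ʒuŋid] and [ʒuŋido].
The alternation reflects intervocalic voicing: voiceless stops become voiced between vowels. /t/ is underlying.
From [ŋerat] the stem 'foot' is /ŋerat/; between vowels this yields [ŋerado].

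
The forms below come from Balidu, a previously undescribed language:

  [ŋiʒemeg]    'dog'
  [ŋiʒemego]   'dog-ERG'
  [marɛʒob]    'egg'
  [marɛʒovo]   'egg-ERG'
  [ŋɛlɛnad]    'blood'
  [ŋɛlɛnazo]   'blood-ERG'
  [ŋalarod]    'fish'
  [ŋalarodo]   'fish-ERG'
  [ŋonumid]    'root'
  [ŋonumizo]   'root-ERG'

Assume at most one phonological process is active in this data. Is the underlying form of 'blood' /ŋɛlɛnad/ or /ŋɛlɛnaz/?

/ŋɛlɛnaz/

In [ŋɛlɛnad] and [ŋɛlɛnazo] the final segment of 'blood' alternates: [d] ~ [z].
Compare 'fish', with invariant [d] in [ŋalarod] and [ŋalarodo]: an analysis with underlying /d/ and a rule producing [z] before the ERG suffix would wrongly predict alternation here too.
The underlying segment must be /z/; voiced fricatives become stops word-finally, yielding [d] there.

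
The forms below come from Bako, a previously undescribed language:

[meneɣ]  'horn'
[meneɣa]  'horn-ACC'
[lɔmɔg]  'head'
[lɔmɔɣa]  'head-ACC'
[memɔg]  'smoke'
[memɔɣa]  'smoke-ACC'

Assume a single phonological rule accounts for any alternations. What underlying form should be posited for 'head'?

/lɔmɔg/

The stem for 'head' ends in [g] in [lɔmɔg] but [ɣ] in [lɔmɔɣa].
If /ɣ/ were underlying and a rule turned it into [g] in isolation, 'horn' would also alternate; but it has [ɣ] in both [meneɣ] and [meneɣa].
The underlying segment must be /g/; voiced stops become fricatives between vowels, yielding [ɣ] there.
So 'head' = /lɔmɔg/.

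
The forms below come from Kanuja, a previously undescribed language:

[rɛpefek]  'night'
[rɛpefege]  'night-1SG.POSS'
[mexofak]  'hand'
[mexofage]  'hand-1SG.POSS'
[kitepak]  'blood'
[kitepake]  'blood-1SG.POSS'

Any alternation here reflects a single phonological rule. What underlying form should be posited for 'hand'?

In [mexofak] and [mexofage] the final segment of 'hand' alternates: [k] ~ [g].
The stem 'blood' ([kitepak], [kitepake]) shows [k] unchanged in both environments, so [k] cannot be basic with [g] derived before the 1SG.POSS suffix.
The alternation reflects word-final obstruent devoicing: voiced obstruents become voiceless word-finally. /g/ is underlying.

/mexofag/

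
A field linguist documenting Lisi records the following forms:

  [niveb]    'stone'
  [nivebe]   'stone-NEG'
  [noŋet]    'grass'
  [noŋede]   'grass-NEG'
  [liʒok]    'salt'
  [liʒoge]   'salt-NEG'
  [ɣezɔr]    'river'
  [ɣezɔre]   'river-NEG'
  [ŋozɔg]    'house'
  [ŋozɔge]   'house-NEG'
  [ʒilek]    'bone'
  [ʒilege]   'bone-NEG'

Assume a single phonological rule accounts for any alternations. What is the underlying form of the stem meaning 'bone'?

The stem for 'bone' ends in [k] in [ʒilek] but [g] in [ʒilege].
But 'house' keeps [g] in both environments ([ŋozɔg], [ŋozɔge]), so there is no rule changing /g/ to [k] in isolation.
Therefore /k/ is basic and [g] is derived by intervocalic voicing (voiceless stops become voiced between vowels).

/ʒilek/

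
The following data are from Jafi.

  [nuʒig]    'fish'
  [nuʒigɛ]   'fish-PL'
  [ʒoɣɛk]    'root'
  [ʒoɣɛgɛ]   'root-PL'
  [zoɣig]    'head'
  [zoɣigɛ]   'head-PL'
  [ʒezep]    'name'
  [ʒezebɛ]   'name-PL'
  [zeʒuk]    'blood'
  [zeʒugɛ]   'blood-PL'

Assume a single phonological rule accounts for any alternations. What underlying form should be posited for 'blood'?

The root 'blood' surfaces as [zeʒuk] and [zeʒugɛ], with a stem-final [k] ~ [g] alternation.
But 'fish' keeps [g] in both environments ([nuʒig], [nuʒigɛ]), so there is no rule changing /g/ to [k] in isolation.
Therefore /k/ is basic and [g] is derived by intervocalic voicing (voiceless stops become voiced between vowels).
The underlying form of 'blood' is therefore /zeʒuk/.

/zeʒuk/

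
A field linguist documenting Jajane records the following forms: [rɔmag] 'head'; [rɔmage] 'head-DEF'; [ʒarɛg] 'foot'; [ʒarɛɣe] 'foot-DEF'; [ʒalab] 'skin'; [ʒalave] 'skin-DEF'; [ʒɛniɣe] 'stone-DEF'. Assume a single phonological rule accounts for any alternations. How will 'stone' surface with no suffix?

[ʒɛnig]

In [ʒarɛg] and [ʒarɛɣe] the final segment of 'foot' alternates: [g] ~ [ɣ].
Compare 'head', with invariant [g] in [rɔmag] and [rɔmage]: an analysis with underlying /g/ and a rule producing [ɣ] before the DEF suffix would wrongly predict alternation here too.
So /ɣ/ is underlying, and a rule of word-final hardening — voiced fricatives become stops word-finally — gives [g].
The one attested form of 'stone', [ʒɛniɣe], shows underlying /ʒɛniɣ/. Applying the same rule word-finally gives [ʒɛnig].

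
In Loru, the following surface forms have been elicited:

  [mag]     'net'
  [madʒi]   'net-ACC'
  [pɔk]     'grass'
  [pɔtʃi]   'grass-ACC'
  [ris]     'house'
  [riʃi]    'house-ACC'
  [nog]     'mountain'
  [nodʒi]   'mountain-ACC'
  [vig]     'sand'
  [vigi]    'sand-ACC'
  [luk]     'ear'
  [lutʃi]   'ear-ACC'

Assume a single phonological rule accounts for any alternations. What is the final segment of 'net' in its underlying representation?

'net' shows [g] ~ [dʒ] at the end of the stem ([mag] vs [madʒi]).
If /g/ were underlying and a rule turned it into [dʒ] before the ACC suffix, 'sand' would also alternate; but it has [g] in both [vig] and [vigi].
The underlying segment must be /dʒ/; palato-alveolar /tʃ/, /dʒ/ and /ʃ/ become [k], [g] and [s] when no front vowel follows, yielding [g] there.

/dʒ/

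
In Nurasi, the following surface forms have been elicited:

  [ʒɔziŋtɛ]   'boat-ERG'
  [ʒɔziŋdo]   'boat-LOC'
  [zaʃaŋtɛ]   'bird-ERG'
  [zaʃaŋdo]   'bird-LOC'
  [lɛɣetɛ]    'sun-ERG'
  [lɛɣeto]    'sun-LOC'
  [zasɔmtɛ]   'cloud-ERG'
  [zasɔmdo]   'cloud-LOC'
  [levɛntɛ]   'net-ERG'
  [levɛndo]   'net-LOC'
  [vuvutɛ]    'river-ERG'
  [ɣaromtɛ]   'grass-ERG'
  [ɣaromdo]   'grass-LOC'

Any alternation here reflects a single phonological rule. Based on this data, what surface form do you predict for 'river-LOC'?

The LOC morpheme has two allomorphs, [-do] and [-to].
By contrast the ERG suffix keeps its initial [t] throughout — that segment must be underlying.
So the underlying form is /-do/, and voiced stops become voiceless after a vowel.
After 'river', which ends in a vowel, the suffix surfaces as [-to], giving [vuvuto].

[vuvuto]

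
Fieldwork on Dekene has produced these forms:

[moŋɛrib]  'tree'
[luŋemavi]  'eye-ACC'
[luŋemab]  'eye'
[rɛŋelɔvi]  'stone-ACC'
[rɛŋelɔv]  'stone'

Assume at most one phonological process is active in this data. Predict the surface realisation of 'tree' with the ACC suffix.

'eye' shows [v] ~ [b] at the end of the stem ([luŋemavi] vs [luŋemab]).
The stem 'stone' ([rɛŋelɔvi], [rɛŋelɔv]) shows [v] unchanged in both environments, so [v] cannot be basic with [b] derived in isolation.
Therefore /b/ is basic and [v] is derived by intervocalic spirantization (voiced stops become fricatives between vowels).
The one attested form of 'tree', [moŋɛrib], shows underlying /moŋɛrib/. Applying the same rule between vowels gives [moŋɛrivi].

[moŋɛrivi]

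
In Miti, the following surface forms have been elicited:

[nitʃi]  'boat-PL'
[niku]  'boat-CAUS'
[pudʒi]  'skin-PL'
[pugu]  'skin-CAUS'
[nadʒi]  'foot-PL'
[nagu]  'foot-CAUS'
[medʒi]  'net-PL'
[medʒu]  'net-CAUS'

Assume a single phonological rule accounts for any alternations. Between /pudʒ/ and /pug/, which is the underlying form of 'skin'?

/pug/

The root 'skin' surfaces as [pudʒi] and [pugu], with a stem-final [dʒ] ~ [g] alternation.
The stem 'net' ([medʒi], [medʒu]) shows [dʒ] unchanged in both environments, so [dʒ] cannot be basic with [g] derived before the CAUS suffix.
Therefore /g/ is basic and [dʒ] is derived by palatalization before a front vowel (/k/ and /g/ become palato-alveolar [tʃ] and [dʒ] before a front vowel).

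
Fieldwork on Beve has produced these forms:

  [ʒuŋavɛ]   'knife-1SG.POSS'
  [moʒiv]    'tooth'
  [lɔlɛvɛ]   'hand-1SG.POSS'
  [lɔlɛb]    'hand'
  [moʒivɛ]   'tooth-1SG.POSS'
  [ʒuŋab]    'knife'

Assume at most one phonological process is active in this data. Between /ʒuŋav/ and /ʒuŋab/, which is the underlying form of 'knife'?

/ʒuŋab/

The root 'knife' surfaces as [ʒuŋavɛ] and [ʒuŋab], with a stem-final [v] ~ [b] alternation.
Compare 'tooth', with invariant [v] in [moʒivɛ] and [moʒiv]: an analysis with underlying /v/ and a rule producing [b] in isolation would wrongly predict alternation here too.
The underlying segment must be /b/; voiced stops become fricatives between vowels, yielding [v] there.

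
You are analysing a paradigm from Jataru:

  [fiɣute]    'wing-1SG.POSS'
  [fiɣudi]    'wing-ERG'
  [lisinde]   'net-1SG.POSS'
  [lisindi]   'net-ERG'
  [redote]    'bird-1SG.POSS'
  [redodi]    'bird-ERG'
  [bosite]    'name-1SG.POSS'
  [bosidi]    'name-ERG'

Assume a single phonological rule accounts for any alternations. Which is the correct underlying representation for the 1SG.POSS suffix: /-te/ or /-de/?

The 1SG.POSS morpheme has two allomorphs, [-de] and [-te].
By contrast the ERG suffix keeps its initial [d] throughout — that segment must be underlying.
The 1SG.POSS suffix is therefore /-te/ underlyingly, with post-nasal voicing: voiceless stops become voiced after a nasal.

/-te/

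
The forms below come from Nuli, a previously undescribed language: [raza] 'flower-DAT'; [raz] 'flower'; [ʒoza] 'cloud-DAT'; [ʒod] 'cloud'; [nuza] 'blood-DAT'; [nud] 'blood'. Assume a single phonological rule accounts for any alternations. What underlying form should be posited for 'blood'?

'blood' shows [z] ~ [d] at the end of the stem ([nuza] vs [nud]).
The stem 'flower' ([raza], [raz]) shows [z] unchanged in both environments, so [z] cannot be basic with [d] derived in isolation.
So /d/ is underlying, and a rule of intervocalic spirantization — voiced stops become fricatives between vowels — gives [z].
Hence 'blood' is /nud/ underlyingly.

/nud/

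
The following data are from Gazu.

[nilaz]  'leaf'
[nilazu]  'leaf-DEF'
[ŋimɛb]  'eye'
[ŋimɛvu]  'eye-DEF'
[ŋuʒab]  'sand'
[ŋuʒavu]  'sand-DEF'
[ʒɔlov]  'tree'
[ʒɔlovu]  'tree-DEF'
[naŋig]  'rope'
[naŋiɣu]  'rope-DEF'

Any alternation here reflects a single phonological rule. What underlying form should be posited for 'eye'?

/ŋimɛb/

'eye' shows [b] ~ [v] at the end of the stem ([ŋimɛb] vs [ŋimɛvu]).
Compare 'tree', with invariant [v] in [ʒɔlov] and [ʒɔlovu]: an analysis with underlying /v/ and a rule producing [b] in isolation would wrongly predict alternation here too.
The underlying segment must be /b/; voiced stops become fricatives between vowels, yielding [v] there.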